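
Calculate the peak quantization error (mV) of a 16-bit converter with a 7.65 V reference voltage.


The maximum quantization error is +/- LSB/2.
LSB = Vref / 2^n = 7.65 / 65536 = 0.00011673 V
Max error = LSB / 2 = 0.00011673 / 2 = 5.836e-05 V
Max error = 0.0584 mV

0.0584 mV


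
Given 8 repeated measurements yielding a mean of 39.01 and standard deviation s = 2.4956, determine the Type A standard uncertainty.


The standard uncertainty for Type A evaluation is u = s / sqrt(n).
u = 2.4956 / sqrt(8)
u = 2.4956 / 2.8284
u = 0.8823

0.8823


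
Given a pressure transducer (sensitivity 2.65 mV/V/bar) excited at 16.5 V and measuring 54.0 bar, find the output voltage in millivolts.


Output = sensitivity * Vex * P.
Vout = 2.65 * 16.5 * 54.0
Vout = 43.725 * 54.0
Vout = 2361.15 mV

2361.15 mV


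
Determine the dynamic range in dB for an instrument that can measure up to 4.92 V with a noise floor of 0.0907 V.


Dynamic range = 20 * log10(Vmax / Vnoise).
DR = 20 * log10(4.92 / 0.0907)
DR = 20 * log10(54.24)
DR = 34.69 dB

34.69 dB


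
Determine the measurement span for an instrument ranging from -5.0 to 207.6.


Span = upper range - lower range.
Span = 207.6 - (-5.0)
Span = 212.6

212.6


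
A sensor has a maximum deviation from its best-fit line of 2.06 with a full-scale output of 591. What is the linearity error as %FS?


Linearity error = (max deviation / full scale) * 100%.
Linearity = (2.06 / 591) * 100
Linearity = 0.349 %FS

0.349 %FS


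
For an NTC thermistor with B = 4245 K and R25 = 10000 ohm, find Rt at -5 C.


NTC thermistor equation: Rt = R25 * exp(B * (1/T - 1/T25)).
T in Kelvin: 268.15 K, T25 = 298.15 K
1/T - 1/T25 = 1/268.15 - 1/298.15 = 0.00037524
B * (1/T - 1/T25) = 4245 * 0.00037524 = 1.5929
Rt = 10000 * exp(1.5929) = 49179.5 ohm

49179.5 ohm


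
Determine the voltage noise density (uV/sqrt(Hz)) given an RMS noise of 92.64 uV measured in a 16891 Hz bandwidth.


Noise spectral density = Vrms / sqrt(BW).
NSD = 92.64 / sqrt(16891)
NSD = 92.64 / 129.9654
NSD = 0.7128 uV/sqrt(Hz)

0.7128 uV/sqrt(Hz)


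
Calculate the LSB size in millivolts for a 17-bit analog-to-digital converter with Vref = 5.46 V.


The resolution (LSB) of an ADC is Vref / 2^n.
LSB = 5.46 / 2^17
LSB = 5.46 / 131072
LSB = 4.166e-05 V = 0.04165649 mV

0.04165649 mV


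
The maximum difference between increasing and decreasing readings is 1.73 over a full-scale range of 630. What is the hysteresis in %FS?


Hysteresis = (max difference / full scale) * 100%.
H = (1.73 / 630) * 100
H = 0.275 %FS

0.275 %FS


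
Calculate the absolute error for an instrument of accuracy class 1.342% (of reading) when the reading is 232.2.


Absolute error = (accuracy% / 100) * reading.
Error = (1.342 / 100) * 232.2
Error = 0.01342 * 232.2
Error = 3.1161

3.1161


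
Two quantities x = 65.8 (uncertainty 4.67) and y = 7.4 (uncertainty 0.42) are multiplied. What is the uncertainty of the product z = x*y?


For a product z = x*y, the relative uncertainty is:
uz/z = sqrt((ux/x)^2 + (uy/y)^2)
Relative uncertainties: ux/x = 4.67/65.8 = 0.070973
uy/y = 0.42/7.4 = 0.056757
z = 65.8 * 7.4 = 486.9
uz = 486.9 * sqrt(0.070973^2 + 0.056757^2) = 44.249

44.249


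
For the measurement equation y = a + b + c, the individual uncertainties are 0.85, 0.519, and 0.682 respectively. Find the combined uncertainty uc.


For a sum of independent quantities, uc = sqrt(u1^2 + u2^2 + u3^2).
uc = sqrt(0.85^2 + 0.519^2 + 0.682^2)
uc = sqrt(0.7225 + 0.269361 + 0.465124)
uc = 1.2071

1.2071


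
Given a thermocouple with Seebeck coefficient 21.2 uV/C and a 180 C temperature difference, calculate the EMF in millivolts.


The thermocouple output V = sensitivity * dT.
V = 21.2 uV/C * 180 C
V = 3816.0 uV
V = 3.816 mV

3.816 mV


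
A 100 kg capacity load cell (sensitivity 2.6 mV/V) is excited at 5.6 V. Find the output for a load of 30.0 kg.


Vout = rated_output * Vex * (load / capacity).
Vout = 2.6 * 5.6 * (30.0 / 100)
Vout = 2.6 * 5.6 * 0.3
Vout = 4.368 mV

4.368 mV


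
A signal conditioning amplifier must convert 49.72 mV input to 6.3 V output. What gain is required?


Gain = Vout / Vin (converting to same units).
G = 6.3 V / 49.72 mV
G = 6300.0 mV / 49.72 mV
G = 126.71

126.71


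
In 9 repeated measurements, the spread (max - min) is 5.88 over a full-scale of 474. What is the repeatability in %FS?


Repeatability = (spread / full scale) * 100%.
R = (5.88 / 474) * 100
R = 1.241 %FS

1.241 %FS


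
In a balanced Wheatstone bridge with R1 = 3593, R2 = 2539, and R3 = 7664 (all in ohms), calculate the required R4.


At balance: R1*R4 = R2*R3, so R4 = R2*R3/R1.
R4 = 2539 * 7664 / 3593
R4 = 19458896 / 3593
R4 = 5415.78 ohm

5415.78 ohm


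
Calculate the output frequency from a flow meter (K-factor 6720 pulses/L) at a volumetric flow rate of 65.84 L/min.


Frequency = K * Q / 60 (converting L/min to L/s).
f = 6720 * 65.84 / 60
f = 442444.8 / 60
f = 7374.08 Hz

7374.08 Hz


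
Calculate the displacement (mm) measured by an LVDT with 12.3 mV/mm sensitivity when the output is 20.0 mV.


Displacement = Vout / sensitivity.
d = 20.0 / 12.3
d = 1.626 mm

1.626 mm


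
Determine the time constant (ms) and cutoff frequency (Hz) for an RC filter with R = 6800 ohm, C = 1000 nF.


Time constant: tau = R * C.
tau = 6800 * 1.00e-06 = 0.0068 s
tau = 6.8 ms
Cutoff frequency: fc = 1 / (2*pi*R*C).
fc = 1 / (2*pi*0.0068) = 23.41 Hz

tau = 6.8 ms, fc = 23.41 Hz


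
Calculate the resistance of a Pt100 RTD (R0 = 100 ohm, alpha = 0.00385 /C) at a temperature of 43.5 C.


The RTD equation: Rt = R0 * (1 + alpha * T).
Rt = 100 * (1 + 0.00385 * 43.5)
Rt = 100 * (1 + 0.167475)
Rt = 100 * 1.167475
Rt = 116.748 ohm

116.748 ohm


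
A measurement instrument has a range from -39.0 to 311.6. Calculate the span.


Span = upper range - lower range.
Span = 311.6 - (-39.0)
Span = 350.6

350.6


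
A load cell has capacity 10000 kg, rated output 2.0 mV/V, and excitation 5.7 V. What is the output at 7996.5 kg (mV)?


Vout = rated_output * Vex * (load / capacity).
Vout = 2.0 * 5.7 * (7996.5 / 10000)
Vout = 2.0 * 5.7 * 0.79965
Vout = 9.116 mV

9.116 mV


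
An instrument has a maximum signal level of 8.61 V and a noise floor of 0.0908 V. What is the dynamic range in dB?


Dynamic range = 20 * log10(Vmax / Vnoise).
DR = 20 * log10(8.61 / 0.0908)
DR = 20 * log10(94.82)
DR = 39.54 dB

39.54 dB


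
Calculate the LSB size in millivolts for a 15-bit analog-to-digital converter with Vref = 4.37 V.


The resolution (LSB) of an ADC is Vref / 2^n.
LSB = 4.37 / 2^15
LSB = 4.37 / 32768
LSB = 0.00013336 V = 0.13336182 mV

0.13336182 mV


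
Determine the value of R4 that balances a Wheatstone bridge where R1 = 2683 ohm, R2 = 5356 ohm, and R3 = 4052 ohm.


At balance: R1*R4 = R2*R3, so R4 = R2*R3/R1.
R4 = 5356 * 4052 / 2683
R4 = 21702512 / 2683
R4 = 8088.9 ohm

8088.9 ohm


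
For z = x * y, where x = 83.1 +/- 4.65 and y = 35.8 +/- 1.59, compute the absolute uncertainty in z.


For a product z = x*y, the relative uncertainty is:
uz/z = sqrt((ux/x)^2 + (uy/y)^2)
Relative uncertainties: ux/x = 4.65/83.1 = 0.055957
uy/y = 1.59/35.8 = 0.044413
z = 83.1 * 35.8 = 2975.0
uz = 2975.0 * sqrt(0.055957^2 + 0.044413^2) = 212.533

212.533


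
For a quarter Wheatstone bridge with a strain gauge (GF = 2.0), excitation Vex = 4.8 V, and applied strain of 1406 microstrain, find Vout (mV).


Quarter bridge output: Vout = (GF * epsilon * Vex) / 4.
Vout = (2.0 * 1406e-6 * 4.8) / 4
Vout = 0.0134976 / 4 V
Vout = 0.0033744 V = 3.3744 mV

3.3744 mV


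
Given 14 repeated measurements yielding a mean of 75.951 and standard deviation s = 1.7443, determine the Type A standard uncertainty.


The standard uncertainty for Type A evaluation is u = s / sqrt(n).
u = 1.7443 / sqrt(14)
u = 1.7443 / 3.7417
u = 0.4662

0.4662


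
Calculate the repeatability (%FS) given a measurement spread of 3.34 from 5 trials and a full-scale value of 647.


Repeatability = (spread / full scale) * 100%.
R = (3.34 / 647) * 100
R = 0.516 %FS

0.516 %FS


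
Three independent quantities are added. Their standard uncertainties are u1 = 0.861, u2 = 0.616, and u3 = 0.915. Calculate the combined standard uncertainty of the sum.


For a sum of independent quantities, uc = sqrt(u1^2 + u2^2 + u3^2).
uc = sqrt(0.861^2 + 0.616^2 + 0.915^2)
uc = sqrt(0.741321 + 0.379456 + 0.837225)
uc = 1.3993

1.3993


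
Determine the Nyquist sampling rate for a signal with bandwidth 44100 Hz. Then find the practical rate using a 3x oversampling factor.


By Nyquist theorem, fs_min = 2 * fmax.
fs_min = 2 * 44100 = 88200 Hz
Practical rate = 3 * fs_min = 3 * 88200 = 264600 Hz

fs_min = 88200 Hz, fs_practical = 264600 Hz


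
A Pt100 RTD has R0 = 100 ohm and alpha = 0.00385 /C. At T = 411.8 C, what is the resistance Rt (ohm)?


The RTD equation: Rt = R0 * (1 + alpha * T).
Rt = 100 * (1 + 0.00385 * 411.8)
Rt = 100 * (1 + 1.58543)
Rt = 100 * 2.58543
Rt = 258.543 ohm

258.543 ohm


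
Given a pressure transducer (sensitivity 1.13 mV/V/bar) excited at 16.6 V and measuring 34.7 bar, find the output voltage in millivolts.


Output = sensitivity * Vex * P.
Vout = 1.13 * 16.6 * 34.7
Vout = 18.758 * 34.7
Vout = 650.9 mV

650.9 mV


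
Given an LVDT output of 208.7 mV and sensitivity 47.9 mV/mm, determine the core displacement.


Displacement = Vout / sensitivity.
d = 208.7 / 47.9
d = 4.357 mm

4.357 mm


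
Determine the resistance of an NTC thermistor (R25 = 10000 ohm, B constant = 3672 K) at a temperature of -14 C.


NTC thermistor equation: Rt = R25 * exp(B * (1/T - 1/T25)).
T in Kelvin: 259.15 K, T25 = 298.15 K
1/T - 1/T25 = 1/259.15 - 1/298.15 = 0.00050475
B * (1/T - 1/T25) = 3672 * 0.00050475 = 1.8535
Rt = 10000 * exp(1.8535) = 63818.1 ohm

63818.1 ohm


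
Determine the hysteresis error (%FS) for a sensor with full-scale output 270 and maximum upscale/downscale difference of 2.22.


Hysteresis = (max difference / full scale) * 100%.
H = (2.22 / 270) * 100
H = 0.822 %FS

0.822 %FS


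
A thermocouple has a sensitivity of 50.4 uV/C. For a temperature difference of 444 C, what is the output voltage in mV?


The thermocouple output V = sensitivity * dT.
V = 50.4 uV/C * 444 C
V = 22377.6 uV
V = 22.378 mV

22.378 mV


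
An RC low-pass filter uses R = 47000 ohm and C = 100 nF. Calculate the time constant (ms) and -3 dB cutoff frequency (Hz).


Time constant: tau = R * C.
tau = 47000 * 1.00e-07 = 0.0047 s
tau = 4.7 ms
Cutoff frequency: fc = 1 / (2*pi*R*C).
fc = 1 / (2*pi*0.0047) = 33.86 Hz

tau = 4.7 ms, fc = 33.86 Hz


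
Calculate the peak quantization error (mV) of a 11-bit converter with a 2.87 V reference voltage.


The maximum quantization error is +/- LSB/2.
LSB = Vref / 2^n = 2.87 / 2048 = 0.00140137 V
Max error = LSB / 2 = 0.00140137 / 2 = 0.00070068 V
Max error = 0.7007 mV

0.7007 mV


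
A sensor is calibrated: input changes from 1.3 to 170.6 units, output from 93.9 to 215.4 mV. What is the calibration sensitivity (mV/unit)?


Sensitivity = (y2 - y1) / (x2 - x1).
S = (215.4 - 93.9) / (170.6 - 1.3)
S = 121.5 / 169.3
S = 0.7177 mV/unit

0.7177 mV/unit


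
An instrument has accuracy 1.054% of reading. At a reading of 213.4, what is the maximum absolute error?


Absolute error = (accuracy% / 100) * reading.
Error = (1.054 / 100) * 213.4
Error = 0.01054 * 213.4
Error = 2.2492

2.2492


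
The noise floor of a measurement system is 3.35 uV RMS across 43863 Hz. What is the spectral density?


Noise spectral density = Vrms / sqrt(BW).
NSD = 3.35 / sqrt(43863)
NSD = 3.35 / 209.435
NSD = 0.016 uV/sqrt(Hz)

0.016 uV/sqrt(Hz)


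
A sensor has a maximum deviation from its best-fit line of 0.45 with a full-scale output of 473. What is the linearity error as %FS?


Linearity error = (max deviation / full scale) * 100%.
Linearity = (0.45 / 473) * 100
Linearity = 0.095 %FS

0.095 %FS


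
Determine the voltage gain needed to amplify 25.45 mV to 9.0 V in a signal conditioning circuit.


Gain = Vout / Vin (converting to same units).
G = 9.0 V / 25.45 mV
G = 9000.0 mV / 25.45 mV
G = 353.63

353.63


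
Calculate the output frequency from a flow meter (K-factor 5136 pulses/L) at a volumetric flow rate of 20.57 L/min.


Frequency = K * Q / 60 (converting L/min to L/s).
f = 5136 * 20.57 / 60
f = 105647.52 / 60
f = 1760.79 Hz

1760.79 Hz


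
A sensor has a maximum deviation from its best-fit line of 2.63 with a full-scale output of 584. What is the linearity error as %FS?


Linearity error = (max deviation / full scale) * 100%.
Linearity = (2.63 / 584) * 100
Linearity = 0.45 %FS

0.45 %FS


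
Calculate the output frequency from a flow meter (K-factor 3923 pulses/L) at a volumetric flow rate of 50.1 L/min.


Frequency = K * Q / 60 (converting L/min to L/s).
f = 3923 * 50.1 / 60
f = 196542.3 / 60
f = 3275.71 Hz

3275.71 Hz


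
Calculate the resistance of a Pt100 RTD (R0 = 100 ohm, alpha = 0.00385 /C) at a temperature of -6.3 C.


The RTD equation: Rt = R0 * (1 + alpha * T).
Rt = 100 * (1 + 0.00385 * -6.3)
Rt = 100 * (1 + -0.024255)
Rt = 100 * 0.975745
Rt = 97.575 ohm

97.575 ohm


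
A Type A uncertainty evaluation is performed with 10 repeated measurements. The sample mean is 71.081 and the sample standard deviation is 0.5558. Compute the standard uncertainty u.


The standard uncertainty for Type A evaluation is u = s / sqrt(n).
u = 0.5558 / sqrt(10)
u = 0.5558 / 3.1623
u = 0.1758

0.1758


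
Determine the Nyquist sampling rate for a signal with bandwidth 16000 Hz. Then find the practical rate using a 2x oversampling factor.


By Nyquist theorem, fs_min = 2 * fmax.
fs_min = 2 * 16000 = 32000 Hz
Practical rate = 2 * fs_min = 2 * 32000 = 64000 Hz

fs_min = 32000 Hz, fs_practical = 64000 Hz


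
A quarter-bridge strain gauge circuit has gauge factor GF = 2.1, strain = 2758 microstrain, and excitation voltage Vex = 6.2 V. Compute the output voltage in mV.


Quarter bridge output: Vout = (GF * epsilon * Vex) / 4.
Vout = (2.1 * 2758e-6 * 6.2) / 4
Vout = 0.03590916 / 4 V
Vout = 0.00897729 V = 8.9773 mV

8.9773 mV


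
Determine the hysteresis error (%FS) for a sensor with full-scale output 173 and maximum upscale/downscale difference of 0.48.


Hysteresis = (max difference / full scale) * 100%.
H = (0.48 / 173) * 100
H = 0.277 %FS

0.277 %FS


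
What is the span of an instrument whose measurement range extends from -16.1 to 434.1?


Span = upper range - lower range.
Span = 434.1 - (-16.1)
Span = 450.2

450.2


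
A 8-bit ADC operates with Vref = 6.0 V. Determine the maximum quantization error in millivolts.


The maximum quantization error is +/- LSB/2.
LSB = Vref / 2^n = 6.0 / 256 = 0.0234375 V
Max error = LSB / 2 = 0.0234375 / 2 = 0.01171875 V
Max error = 11.7188 mV

11.7188 mV


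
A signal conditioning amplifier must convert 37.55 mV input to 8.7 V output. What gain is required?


Gain = Vout / Vin (converting to same units).
G = 8.7 V / 37.55 mV
G = 8700.0 mV / 37.55 mV
G = 231.69

231.69


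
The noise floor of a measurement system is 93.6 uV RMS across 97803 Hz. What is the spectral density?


Noise spectral density = Vrms / sqrt(BW).
NSD = 93.6 / sqrt(97803)
NSD = 93.6 / 312.7347
NSD = 0.2993 uV/sqrt(Hz)

0.2993 uV/sqrt(Hz)


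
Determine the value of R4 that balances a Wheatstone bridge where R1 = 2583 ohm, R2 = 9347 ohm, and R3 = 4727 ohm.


At balance: R1*R4 = R2*R3, so R4 = R2*R3/R1.
R4 = 9347 * 4727 / 2583
R4 = 44183269 / 2583
R4 = 17105.41 ohm

17105.41 ohm


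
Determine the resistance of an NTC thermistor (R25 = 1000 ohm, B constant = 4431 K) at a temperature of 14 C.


NTC thermistor equation: Rt = R25 * exp(B * (1/T - 1/T25)).
T in Kelvin: 287.15 K, T25 = 298.15 K
1/T - 1/T25 = 1/287.15 - 1/298.15 = 0.00012848
B * (1/T - 1/T25) = 4431 * 0.00012848 = 0.5693
Rt = 1000 * exp(0.5693) = 1767.1 ohm

1767.1 ohm


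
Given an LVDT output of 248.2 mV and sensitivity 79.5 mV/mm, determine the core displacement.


Displacement = Vout / sensitivity.
d = 248.2 / 79.5
d = 3.122 mm

3.122 mm


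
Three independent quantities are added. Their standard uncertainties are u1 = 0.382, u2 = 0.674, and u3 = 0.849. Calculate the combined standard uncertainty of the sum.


For a sum of independent quantities, uc = sqrt(u1^2 + u2^2 + u3^2).
uc = sqrt(0.382^2 + 0.674^2 + 0.849^2)
uc = sqrt(0.145924 + 0.454276 + 0.720801)
uc = 1.1493

1.1493


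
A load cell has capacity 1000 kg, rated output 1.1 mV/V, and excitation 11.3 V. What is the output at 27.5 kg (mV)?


Vout = rated_output * Vex * (load / capacity).
Vout = 1.1 * 11.3 * (27.5 / 1000)
Vout = 1.1 * 11.3 * 0.0275
Vout = 0.342 mV

0.342 mV


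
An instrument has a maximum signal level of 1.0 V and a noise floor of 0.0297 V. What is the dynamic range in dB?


Dynamic range = 20 * log10(Vmax / Vnoise).
DR = 20 * log10(1.0 / 0.0297)
DR = 20 * log10(33.67)
DR = 30.54 dB

30.54 dB


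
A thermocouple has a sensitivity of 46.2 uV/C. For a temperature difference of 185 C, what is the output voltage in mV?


The thermocouple output V = sensitivity * dT.
V = 46.2 uV/C * 185 C
V = 8547.0 uV
V = 8.547 mV

8.547 mV


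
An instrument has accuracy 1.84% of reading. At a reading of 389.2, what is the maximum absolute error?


Absolute error = (accuracy% / 100) * reading.
Error = (1.84 / 100) * 389.2
Error = 0.0184 * 389.2
Error = 7.1613

7.1613


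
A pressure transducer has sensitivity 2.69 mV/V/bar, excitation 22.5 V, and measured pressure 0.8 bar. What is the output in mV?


Output = sensitivity * Vex * P.
Vout = 2.69 * 22.5 * 0.8
Vout = 60.525 * 0.8
Vout = 48.42 mV

48.42 mV


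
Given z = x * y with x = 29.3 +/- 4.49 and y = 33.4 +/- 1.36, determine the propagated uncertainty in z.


For a product z = x*y, the relative uncertainty is:
uz/z = sqrt((ux/x)^2 + (uy/y)^2)
Relative uncertainties: ux/x = 4.49/29.3 = 0.153242
uy/y = 1.36/33.4 = 0.040719
z = 29.3 * 33.4 = 978.6
uz = 978.6 * sqrt(0.153242^2 + 0.040719^2) = 155.17

155.17


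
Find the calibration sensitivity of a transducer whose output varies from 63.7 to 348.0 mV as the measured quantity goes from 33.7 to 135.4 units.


Sensitivity = (y2 - y1) / (x2 - x1).
S = (348.0 - 63.7) / (135.4 - 33.7)
S = 284.3 / 101.7
S = 2.7955 mV/unit

2.7955 mV/unit


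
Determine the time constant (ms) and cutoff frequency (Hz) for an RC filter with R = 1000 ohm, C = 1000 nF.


Time constant: tau = R * C.
tau = 1000 * 1.00e-06 = 0.001 s
tau = 1.0 ms
Cutoff frequency: fc = 1 / (2*pi*R*C).
fc = 1 / (2*pi*0.001) = 159.15 Hz

tau = 1.0 ms, fc = 159.15 Hz


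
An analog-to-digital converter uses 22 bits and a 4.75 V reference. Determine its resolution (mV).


The resolution (LSB) of an ADC is Vref / 2^n.
LSB = 4.75 / 2^22
LSB = 4.75 / 4194304
LSB = 1.13e-06 V = 0.00113249 mV

0.00113249 mV


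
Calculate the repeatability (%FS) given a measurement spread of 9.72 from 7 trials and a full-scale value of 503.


Repeatability = (spread / full scale) * 100%.
R = (9.72 / 503) * 100
R = 1.932 %FS

1.932 %FS


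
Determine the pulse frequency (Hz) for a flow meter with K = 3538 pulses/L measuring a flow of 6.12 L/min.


Frequency = K * Q / 60 (converting L/min to L/s).
f = 3538 * 6.12 / 60
f = 21652.56 / 60
f = 360.88 Hz

360.88 Hz


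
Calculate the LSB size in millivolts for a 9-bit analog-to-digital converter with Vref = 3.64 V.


The resolution (LSB) of an ADC is Vref / 2^n.
LSB = 3.64 / 2^9
LSB = 3.64 / 512
LSB = 0.00710938 V = 7.109375 mV

7.109375 mV


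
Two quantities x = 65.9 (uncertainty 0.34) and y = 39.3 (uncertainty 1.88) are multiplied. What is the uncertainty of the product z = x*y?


For a product z = x*y, the relative uncertainty is:
uz/z = sqrt((ux/x)^2 + (uy/y)^2)
Relative uncertainties: ux/x = 0.34/65.9 = 0.005159
uy/y = 1.88/39.3 = 0.047837
z = 65.9 * 39.3 = 2589.9
uz = 2589.9 * sqrt(0.005159^2 + 0.047837^2) = 124.61

124.61


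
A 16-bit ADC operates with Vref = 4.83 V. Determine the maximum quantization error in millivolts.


The maximum quantization error is +/- LSB/2.
LSB = Vref / 2^n = 4.83 / 65536 = 7.37e-05 V
Max error = LSB / 2 = 7.37e-05 / 2 = 3.685e-05 V
Max error = 0.0368 mV

0.0368 mV


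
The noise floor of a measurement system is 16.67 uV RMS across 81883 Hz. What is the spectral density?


Noise spectral density = Vrms / sqrt(BW).
NSD = 16.67 / sqrt(81883)
NSD = 16.67 / 286.1521
NSD = 0.0583 uV/sqrt(Hz)

0.0583 uV/sqrt(Hz)


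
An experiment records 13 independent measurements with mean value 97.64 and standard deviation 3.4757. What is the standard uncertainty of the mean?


The standard uncertainty for Type A evaluation is u = s / sqrt(n).
u = 3.4757 / sqrt(13)
u = 3.4757 / 3.6056
u = 0.964

0.964


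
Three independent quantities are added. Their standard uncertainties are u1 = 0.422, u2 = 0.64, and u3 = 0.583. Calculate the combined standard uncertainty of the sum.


For a sum of independent quantities, uc = sqrt(u1^2 + u2^2 + u3^2).
uc = sqrt(0.422^2 + 0.64^2 + 0.583^2)
uc = sqrt(0.178084 + 0.4096 + 0.339889)
uc = 0.9631

0.9631


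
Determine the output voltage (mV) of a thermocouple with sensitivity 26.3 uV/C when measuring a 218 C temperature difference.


The thermocouple output V = sensitivity * dT.
V = 26.3 uV/C * 218 C
V = 5733.4 uV
V = 5.733 mV

5.733 mV


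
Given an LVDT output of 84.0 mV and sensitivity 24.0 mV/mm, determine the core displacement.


Displacement = Vout / sensitivity.
d = 84.0 / 24.0
d = 3.5 mm

3.5 mm


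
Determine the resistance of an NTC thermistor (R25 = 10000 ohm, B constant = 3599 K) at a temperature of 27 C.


NTC thermistor equation: Rt = R25 * exp(B * (1/T - 1/T25)).
T in Kelvin: 300.15 K, T25 = 298.15 K
1/T - 1/T25 = 1/300.15 - 1/298.15 = -2.235e-05
B * (1/T - 1/T25) = 3599 * -2.235e-05 = -0.0804
Rt = 10000 * exp(-0.0804) = 9227.2 ohm

9227.2 ohm


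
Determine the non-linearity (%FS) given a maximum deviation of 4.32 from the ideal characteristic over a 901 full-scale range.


Linearity error = (max deviation / full scale) * 100%.
Linearity = (4.32 / 901) * 100
Linearity = 0.479 %FS

0.479 %FS


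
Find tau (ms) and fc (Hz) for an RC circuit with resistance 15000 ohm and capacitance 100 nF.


Time constant: tau = R * C.
tau = 15000 * 1.00e-07 = 0.0015 s
tau = 1.5 ms
Cutoff frequency: fc = 1 / (2*pi*R*C).
fc = 1 / (2*pi*0.0015) = 106.1 Hz

tau = 1.5 ms, fc = 106.1 Hz


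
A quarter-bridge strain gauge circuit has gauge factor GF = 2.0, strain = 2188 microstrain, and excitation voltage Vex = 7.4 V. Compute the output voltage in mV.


Quarter bridge output: Vout = (GF * epsilon * Vex) / 4.
Vout = (2.0 * 2188e-6 * 7.4) / 4
Vout = 0.0323824 / 4 V
Vout = 0.0080956 V = 8.0956 mV

8.0956 mV


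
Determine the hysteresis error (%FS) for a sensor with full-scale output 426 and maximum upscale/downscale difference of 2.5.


Hysteresis = (max difference / full scale) * 100%.
H = (2.5 / 426) * 100
H = 0.587 %FS

0.587 %FS


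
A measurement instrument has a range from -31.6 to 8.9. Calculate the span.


Span = upper range - lower range.
Span = 8.9 - (-31.6)
Span = 40.5

40.5


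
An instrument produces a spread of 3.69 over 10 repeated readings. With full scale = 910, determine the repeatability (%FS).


Repeatability = (spread / full scale) * 100%.
R = (3.69 / 910) * 100
R = 0.405 %FS

0.405 %FS


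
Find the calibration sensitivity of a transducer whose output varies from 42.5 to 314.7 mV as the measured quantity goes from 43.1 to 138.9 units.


Sensitivity = (y2 - y1) / (x2 - x1).
S = (314.7 - 42.5) / (138.9 - 43.1)
S = 272.2 / 95.8
S = 2.8413 mV/unit

2.8413 mV/unit


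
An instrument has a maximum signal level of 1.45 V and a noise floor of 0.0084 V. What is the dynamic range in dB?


Dynamic range = 20 * log10(Vmax / Vnoise).
DR = 20 * log10(1.45 / 0.0084)
DR = 20 * log10(172.62)
DR = 44.74 dB

44.74 dB


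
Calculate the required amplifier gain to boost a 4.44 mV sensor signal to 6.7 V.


Gain = Vout / Vin (converting to same units).
G = 6.7 V / 4.44 mV
G = 6700.0 mV / 4.44 mV
G = 1509.01

1509.01


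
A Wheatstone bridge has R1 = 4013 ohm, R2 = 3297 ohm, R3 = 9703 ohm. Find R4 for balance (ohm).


At balance: R1*R4 = R2*R3, so R4 = R2*R3/R1.
R4 = 3297 * 9703 / 4013
R4 = 31990791 / 4013
R4 = 7971.79 ohm

7971.79 ohm


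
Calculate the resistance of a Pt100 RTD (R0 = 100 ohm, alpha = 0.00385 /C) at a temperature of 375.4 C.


The RTD equation: Rt = R0 * (1 + alpha * T).
Rt = 100 * (1 + 0.00385 * 375.4)
Rt = 100 * (1 + 1.44529)
Rt = 100 * 2.44529
Rt = 244.529 ohm

244.529 ohm


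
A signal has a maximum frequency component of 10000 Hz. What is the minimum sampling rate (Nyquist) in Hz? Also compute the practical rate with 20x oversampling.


By Nyquist theorem, fs_min = 2 * fmax.
fs_min = 2 * 10000 = 20000 Hz
Practical rate = 20 * fs_min = 20 * 20000 = 400000 Hz

fs_min = 20000 Hz, fs_practical = 400000 Hz


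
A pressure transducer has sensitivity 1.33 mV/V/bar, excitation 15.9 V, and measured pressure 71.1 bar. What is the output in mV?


Output = sensitivity * Vex * P.
Vout = 1.33 * 15.9 * 71.1
Vout = 21.147 * 71.1
Vout = 1503.55 mV

1503.55 mV


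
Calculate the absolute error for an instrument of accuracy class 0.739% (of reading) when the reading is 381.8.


Absolute error = (accuracy% / 100) * reading.
Error = (0.739 / 100) * 381.8
Error = 0.00739 * 381.8
Error = 2.8215

2.8215


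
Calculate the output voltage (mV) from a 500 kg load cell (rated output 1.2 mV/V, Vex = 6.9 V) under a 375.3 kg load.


Vout = rated_output * Vex * (load / capacity).
Vout = 1.2 * 6.9 * (375.3 / 500)
Vout = 1.2 * 6.9 * 0.7506
Vout = 6.215 mV

6.215 mV


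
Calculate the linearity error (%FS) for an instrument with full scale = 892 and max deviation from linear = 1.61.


Linearity error = (max deviation / full scale) * 100%.
Linearity = (1.61 / 892) * 100
Linearity = 0.18 %FS

0.18 %FS


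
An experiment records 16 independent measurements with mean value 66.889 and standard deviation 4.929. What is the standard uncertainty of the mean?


The standard uncertainty for Type A evaluation is u = s / sqrt(n).
u = 4.929 / sqrt(16)
u = 4.929 / 4.0
u = 1.2323

1.2323


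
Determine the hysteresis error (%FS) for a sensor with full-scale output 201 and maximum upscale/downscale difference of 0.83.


Hysteresis = (max difference / full scale) * 100%.
H = (0.83 / 201) * 100
H = 0.413 %FS

0.413 %FS


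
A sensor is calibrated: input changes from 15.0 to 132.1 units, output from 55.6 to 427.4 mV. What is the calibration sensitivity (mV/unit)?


Sensitivity = (y2 - y1) / (x2 - x1).
S = (427.4 - 55.6) / (132.1 - 15.0)
S = 371.8 / 117.1
S = 3.1751 mV/unit

3.1751 mV/unit


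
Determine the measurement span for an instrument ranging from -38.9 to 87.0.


Span = upper range - lower range.
Span = 87.0 - (-38.9)
Span = 125.9

125.9


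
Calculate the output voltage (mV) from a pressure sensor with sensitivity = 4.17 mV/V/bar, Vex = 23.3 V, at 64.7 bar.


Output = sensitivity * Vex * P.
Vout = 4.17 * 23.3 * 64.7
Vout = 97.161 * 64.7
Vout = 6286.32 mV

6286.32 mV


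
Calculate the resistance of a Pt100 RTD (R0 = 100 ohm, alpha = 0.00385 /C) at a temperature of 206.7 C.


The RTD equation: Rt = R0 * (1 + alpha * T).
Rt = 100 * (1 + 0.00385 * 206.7)
Rt = 100 * (1 + 0.795795)
Rt = 100 * 1.795795
Rt = 179.579 ohm

179.579 ohm


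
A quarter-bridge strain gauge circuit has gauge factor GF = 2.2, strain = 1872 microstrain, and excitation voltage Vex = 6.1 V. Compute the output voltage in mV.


Quarter bridge output: Vout = (GF * epsilon * Vex) / 4.
Vout = (2.2 * 1872e-6 * 6.1) / 4
Vout = 0.02512224 / 4 V
Vout = 0.00628056 V = 6.2806 mV

6.2806 mV


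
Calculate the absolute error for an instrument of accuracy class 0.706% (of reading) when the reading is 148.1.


Absolute error = (accuracy% / 100) * reading.
Error = (0.706 / 100) * 148.1
Error = 0.00706 * 148.1
Error = 1.0456

1.0456


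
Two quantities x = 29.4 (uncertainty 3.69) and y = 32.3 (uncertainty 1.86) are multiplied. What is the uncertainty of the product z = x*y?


For a product z = x*y, the relative uncertainty is:
uz/z = sqrt((ux/x)^2 + (uy/y)^2)
Relative uncertainties: ux/x = 3.69/29.4 = 0.12551
uy/y = 1.86/32.3 = 0.057585
z = 29.4 * 32.3 = 949.6
uz = 949.6 * sqrt(0.12551^2 + 0.057585^2) = 131.133

131.133


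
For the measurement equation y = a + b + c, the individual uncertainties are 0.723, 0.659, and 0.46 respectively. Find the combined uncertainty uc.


For a sum of independent quantities, uc = sqrt(u1^2 + u2^2 + u3^2).
uc = sqrt(0.723^2 + 0.659^2 + 0.46^2)
uc = sqrt(0.522729 + 0.434281 + 0.2116)
uc = 1.081

1.081


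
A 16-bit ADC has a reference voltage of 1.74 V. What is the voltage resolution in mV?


The resolution (LSB) of an ADC is Vref / 2^n.
LSB = 1.74 / 2^16
LSB = 1.74 / 65536
LSB = 2.655e-05 V = 0.02655029 mV

0.02655029 mV


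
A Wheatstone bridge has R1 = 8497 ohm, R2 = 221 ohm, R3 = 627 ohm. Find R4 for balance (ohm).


At balance: R1*R4 = R2*R3, so R4 = R2*R3/R1.
R4 = 221 * 627 / 8497
R4 = 138567 / 8497
R4 = 16.31 ohm

16.31 ohm


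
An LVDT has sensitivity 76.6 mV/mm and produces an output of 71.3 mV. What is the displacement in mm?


Displacement = Vout / sensitivity.
d = 71.3 / 76.6
d = 0.931 mm

0.931 mm


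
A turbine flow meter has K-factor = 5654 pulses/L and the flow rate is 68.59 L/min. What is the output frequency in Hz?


Frequency = K * Q / 60 (converting L/min to L/s).
f = 5654 * 68.59 / 60
f = 387807.86 / 60
f = 6463.46 Hz

6463.46 Hz


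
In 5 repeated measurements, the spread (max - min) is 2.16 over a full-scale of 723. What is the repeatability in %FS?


Repeatability = (spread / full scale) * 100%.
R = (2.16 / 723) * 100
R = 0.299 %FS

0.299 %FS


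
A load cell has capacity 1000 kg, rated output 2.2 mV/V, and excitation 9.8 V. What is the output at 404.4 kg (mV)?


Vout = rated_output * Vex * (load / capacity).
Vout = 2.2 * 9.8 * (404.4 / 1000)
Vout = 2.2 * 9.8 * 0.4044
Vout = 8.719 mV

8.719 mV


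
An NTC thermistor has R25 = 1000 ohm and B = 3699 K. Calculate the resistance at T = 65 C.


NTC thermistor equation: Rt = R25 * exp(B * (1/T - 1/T25)).
T in Kelvin: 338.15 K, T25 = 298.15 K
1/T - 1/T25 = 1/338.15 - 1/298.15 = -0.00039675
B * (1/T - 1/T25) = 3699 * -0.00039675 = -1.4676
Rt = 1000 * exp(-1.4676) = 230.5 ohm

230.5 ohm


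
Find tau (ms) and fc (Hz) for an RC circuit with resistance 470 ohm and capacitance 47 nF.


Time constant: tau = R * C.
tau = 470 * 4.70e-08 = 2.209e-05 s
tau = 0.0221 ms
Cutoff frequency: fc = 1 / (2*pi*R*C).
fc = 1 / (2*pi*2.209e-05) = 7204.84 Hz

tau = 0.0221 ms, fc = 7204.84 Hz


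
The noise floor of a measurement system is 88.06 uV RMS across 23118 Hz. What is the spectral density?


Noise spectral density = Vrms / sqrt(BW).
NSD = 88.06 / sqrt(23118)
NSD = 88.06 / 152.046
NSD = 0.5792 uV/sqrt(Hz)

0.5792 uV/sqrt(Hz)


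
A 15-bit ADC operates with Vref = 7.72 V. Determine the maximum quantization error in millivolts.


The maximum quantization error is +/- LSB/2.
LSB = Vref / 2^n = 7.72 / 32768 = 0.0002356 V
Max error = LSB / 2 = 0.0002356 / 2 = 0.0001178 V
Max error = 0.1178 mV

0.1178 mV


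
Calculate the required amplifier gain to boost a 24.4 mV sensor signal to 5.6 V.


Gain = Vout / Vin (converting to same units).
G = 5.6 V / 24.4 mV
G = 5600.0 mV / 24.4 mV
G = 229.51

229.51


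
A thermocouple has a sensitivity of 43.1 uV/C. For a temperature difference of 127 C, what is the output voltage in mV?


The thermocouple output V = sensitivity * dT.
V = 43.1 uV/C * 127 C
V = 5473.7 uV
V = 5.474 mV

5.474 mV


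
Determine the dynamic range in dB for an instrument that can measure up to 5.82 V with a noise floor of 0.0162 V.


Dynamic range = 20 * log10(Vmax / Vnoise).
DR = 20 * log10(5.82 / 0.0162)
DR = 20 * log10(359.26)
DR = 51.11 dB

51.11 dB


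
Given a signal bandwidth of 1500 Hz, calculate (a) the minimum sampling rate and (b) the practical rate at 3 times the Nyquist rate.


By Nyquist theorem, fs_min = 2 * fmax.
fs_min = 2 * 1500 = 3000 Hz
Practical rate = 3 * fs_min = 3 * 3000 = 9000 Hz

fs_min = 3000 Hz, fs_practical = 9000 Hz


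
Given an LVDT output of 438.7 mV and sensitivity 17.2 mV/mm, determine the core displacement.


Displacement = Vout / sensitivity.
d = 438.7 / 17.2
d = 25.506 mm

25.506 mm


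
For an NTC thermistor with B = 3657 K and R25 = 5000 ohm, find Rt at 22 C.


NTC thermistor equation: Rt = R25 * exp(B * (1/T - 1/T25)).
T in Kelvin: 295.15 K, T25 = 298.15 K
1/T - 1/T25 = 1/295.15 - 1/298.15 = 3.409e-05
B * (1/T - 1/T25) = 3657 * 3.409e-05 = 0.1247
Rt = 5000 * exp(0.1247) = 5663.9 ohm

5663.9 ohm


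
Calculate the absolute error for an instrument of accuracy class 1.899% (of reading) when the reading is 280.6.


Absolute error = (accuracy% / 100) * reading.
Error = (1.899 / 100) * 280.6
Error = 0.01899 * 280.6
Error = 5.3286

5.3286


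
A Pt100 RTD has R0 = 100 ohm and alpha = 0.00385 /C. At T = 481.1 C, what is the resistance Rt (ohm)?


The RTD equation: Rt = R0 * (1 + alpha * T).
Rt = 100 * (1 + 0.00385 * 481.1)
Rt = 100 * (1 + 1.852235)
Rt = 100 * 2.852235
Rt = 285.224 ohm

285.224 ohm


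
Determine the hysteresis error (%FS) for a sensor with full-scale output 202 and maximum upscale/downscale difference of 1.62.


Hysteresis = (max difference / full scale) * 100%.
H = (1.62 / 202) * 100
H = 0.802 %FS

0.802 %FS


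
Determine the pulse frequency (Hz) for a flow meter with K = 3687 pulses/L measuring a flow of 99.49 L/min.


Frequency = K * Q / 60 (converting L/min to L/s).
f = 3687 * 99.49 / 60
f = 366819.63 / 60
f = 6113.66 Hz

6113.66 Hz


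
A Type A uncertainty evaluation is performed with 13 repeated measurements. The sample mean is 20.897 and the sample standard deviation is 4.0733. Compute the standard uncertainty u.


The standard uncertainty for Type A evaluation is u = s / sqrt(n).
u = 4.0733 / sqrt(13)
u = 4.0733 / 3.6056
u = 1.1297

1.1297


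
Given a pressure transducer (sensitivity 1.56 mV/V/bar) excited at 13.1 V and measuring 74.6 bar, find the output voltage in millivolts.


Output = sensitivity * Vex * P.
Vout = 1.56 * 13.1 * 74.6
Vout = 20.436 * 74.6
Vout = 1524.53 mV

1524.53 mV


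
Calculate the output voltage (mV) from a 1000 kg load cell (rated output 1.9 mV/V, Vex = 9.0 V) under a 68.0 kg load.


Vout = rated_output * Vex * (load / capacity).
Vout = 1.9 * 9.0 * (68.0 / 1000)
Vout = 1.9 * 9.0 * 0.068
Vout = 1.163 mV

1.163 mV


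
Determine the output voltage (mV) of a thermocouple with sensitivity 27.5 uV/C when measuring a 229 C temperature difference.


The thermocouple output V = sensitivity * dT.
V = 27.5 uV/C * 229 C
V = 6297.5 uV
V = 6.298 mV

6.298 mV


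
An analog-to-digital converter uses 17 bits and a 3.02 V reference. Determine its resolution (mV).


The resolution (LSB) of an ADC is Vref / 2^n.
LSB = 3.02 / 2^17
LSB = 3.02 / 131072
LSB = 2.304e-05 V = 0.02304077 mV

0.02304077 mV


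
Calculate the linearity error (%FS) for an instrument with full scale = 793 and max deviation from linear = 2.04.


Linearity error = (max deviation / full scale) * 100%.
Linearity = (2.04 / 793) * 100
Linearity = 0.257 %FS

0.257 %FS


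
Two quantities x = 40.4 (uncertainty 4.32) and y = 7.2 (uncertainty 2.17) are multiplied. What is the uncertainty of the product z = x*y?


For a product z = x*y, the relative uncertainty is:
uz/z = sqrt((ux/x)^2 + (uy/y)^2)
Relative uncertainties: ux/x = 4.32/40.4 = 0.106931
uy/y = 2.17/7.2 = 0.301389
z = 40.4 * 7.2 = 290.9
uz = 290.9 * sqrt(0.106931^2 + 0.301389^2) = 93.022

93.022


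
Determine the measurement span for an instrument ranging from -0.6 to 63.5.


Span = upper range - lower range.
Span = 63.5 - (-0.6)
Span = 64.1

64.1


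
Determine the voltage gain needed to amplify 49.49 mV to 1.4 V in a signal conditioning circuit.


Gain = Vout / Vin (converting to same units).
G = 1.4 V / 49.49 mV
G = 1400.0 mV / 49.49 mV
G = 28.29

28.29


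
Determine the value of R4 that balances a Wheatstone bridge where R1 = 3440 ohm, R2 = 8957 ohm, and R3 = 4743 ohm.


At balance: R1*R4 = R2*R3, so R4 = R2*R3/R1.
R4 = 8957 * 4743 / 3440
R4 = 42483051 / 3440
R4 = 12349.72 ohm

12349.72 ohm


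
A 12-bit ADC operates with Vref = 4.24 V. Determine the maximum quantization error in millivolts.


The maximum quantization error is +/- LSB/2.
LSB = Vref / 2^n = 4.24 / 4096 = 0.00103516 V
Max error = LSB / 2 = 0.00103516 / 2 = 0.00051758 V
Max error = 0.5176 mV

0.5176 mV


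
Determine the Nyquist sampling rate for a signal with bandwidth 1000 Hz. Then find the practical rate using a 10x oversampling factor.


By Nyquist theorem, fs_min = 2 * fmax.
fs_min = 2 * 1000 = 2000 Hz
Practical rate = 10 * fs_min = 10 * 2000 = 20000 Hz

fs_min = 2000 Hz, fs_practical = 20000 Hz


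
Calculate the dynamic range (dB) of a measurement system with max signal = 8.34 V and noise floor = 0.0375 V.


Dynamic range = 20 * log10(Vmax / Vnoise).
DR = 20 * log10(8.34 / 0.0375)
DR = 20 * log10(222.4)
DR = 46.94 dB

46.94 dB


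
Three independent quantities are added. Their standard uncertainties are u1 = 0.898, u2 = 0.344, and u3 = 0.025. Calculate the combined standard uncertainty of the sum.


For a sum of independent quantities, uc = sqrt(u1^2 + u2^2 + u3^2).
uc = sqrt(0.898^2 + 0.344^2 + 0.025^2)
uc = sqrt(0.806404 + 0.118336 + 0.000625)
uc = 0.962

0.962


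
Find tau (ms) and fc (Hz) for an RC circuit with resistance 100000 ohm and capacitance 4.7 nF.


Time constant: tau = R * C.
tau = 100000 * 4.70e-09 = 0.00047 s
tau = 0.47 ms
Cutoff frequency: fc = 1 / (2*pi*R*C).
fc = 1 / (2*pi*0.00047) = 338.63 Hz

tau = 0.47 ms, fc = 338.63 Hz


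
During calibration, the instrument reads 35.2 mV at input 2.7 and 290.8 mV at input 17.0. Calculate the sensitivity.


Sensitivity = (y2 - y1) / (x2 - x1).
S = (290.8 - 35.2) / (17.0 - 2.7)
S = 255.6 / 14.3
S = 17.8741 mV/unit

17.8741 mV/unit


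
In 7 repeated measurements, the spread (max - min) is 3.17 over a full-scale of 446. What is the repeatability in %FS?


Repeatability = (spread / full scale) * 100%.
R = (3.17 / 446) * 100
R = 0.711 %FS

0.711 %FS


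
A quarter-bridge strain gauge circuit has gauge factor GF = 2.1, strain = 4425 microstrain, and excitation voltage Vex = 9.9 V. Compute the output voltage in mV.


Quarter bridge output: Vout = (GF * epsilon * Vex) / 4.
Vout = (2.1 * 4425e-6 * 9.9) / 4
Vout = 0.09199575 / 4 V
Vout = 0.02299894 V = 22.9989 mV

22.9989 mV


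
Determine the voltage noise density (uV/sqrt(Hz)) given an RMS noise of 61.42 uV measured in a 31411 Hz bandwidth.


Noise spectral density = Vrms / sqrt(BW).
NSD = 61.42 / sqrt(31411)
NSD = 61.42 / 177.2315
NSD = 0.3466 uV/sqrt(Hz)

0.3466 uV/sqrt(Hz)


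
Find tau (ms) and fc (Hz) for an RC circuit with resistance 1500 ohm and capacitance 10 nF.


Time constant: tau = R * C.
tau = 1500 * 1.00e-08 = 1.5e-05 s
tau = 0.015 ms
Cutoff frequency: fc = 1 / (2*pi*R*C).
fc = 1 / (2*pi*1.5e-05) = 10610.33 Hz

tau = 0.015 ms, fc = 10610.33 Hz


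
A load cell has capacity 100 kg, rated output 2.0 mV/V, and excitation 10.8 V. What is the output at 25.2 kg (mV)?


Vout = rated_output * Vex * (load / capacity).
Vout = 2.0 * 10.8 * (25.2 / 100)
Vout = 2.0 * 10.8 * 0.252
Vout = 5.443 mV

5.443 mV


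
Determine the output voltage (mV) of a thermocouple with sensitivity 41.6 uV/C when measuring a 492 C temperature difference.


The thermocouple output V = sensitivity * dT.
V = 41.6 uV/C * 492 C
V = 20467.2 uV
V = 20.467 mV

20.467 mV


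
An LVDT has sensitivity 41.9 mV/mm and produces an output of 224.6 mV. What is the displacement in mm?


Displacement = Vout / sensitivity.
d = 224.6 / 41.9
d = 5.36 mm

5.36 mm
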